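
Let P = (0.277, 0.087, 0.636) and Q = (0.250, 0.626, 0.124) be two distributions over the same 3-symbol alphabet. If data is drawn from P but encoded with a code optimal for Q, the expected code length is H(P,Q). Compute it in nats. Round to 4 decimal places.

1.7524 nats

H(P,Q) = −Σ p·ln q.
  −0.277·ln(0.250) = 0.38400
  −0.087·ln(0.626) = 0.04075
  −0.636·ln(0.124) = 1.32763
H(P,Q) = 1.7524 nats.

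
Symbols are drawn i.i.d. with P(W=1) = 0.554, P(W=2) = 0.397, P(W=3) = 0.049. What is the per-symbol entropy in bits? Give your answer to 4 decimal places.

H(W) = −Σ p·log₂ p.
  −(0.554)·log₂(0.554) = 0.47203
  −(0.397)·log₂(0.397) = 0.52912
  −(0.049)·log₂(0.049) = 0.21320
Sum: 0.47203 + 0.52912 + 0.21320 = 1.2144 bits.

1.2144 bits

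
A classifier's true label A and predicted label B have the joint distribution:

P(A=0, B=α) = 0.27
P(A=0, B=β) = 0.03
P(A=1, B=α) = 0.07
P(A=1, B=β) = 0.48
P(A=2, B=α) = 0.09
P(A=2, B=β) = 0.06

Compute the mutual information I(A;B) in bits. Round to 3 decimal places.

0.397 bits

Marginals: p(A) = (0.3000, 0.5500, 0.1500), p(B) = (0.4300, 0.5700).
I(A;B) = H(A) + H(B) − H(A,B).
H(A) = 1.4060, H(B) = 0.9858, H(A,B) = 1.9948.
I(A;B) = 1.4060 + 0.9858 − 1.9948 = 0.397 bits.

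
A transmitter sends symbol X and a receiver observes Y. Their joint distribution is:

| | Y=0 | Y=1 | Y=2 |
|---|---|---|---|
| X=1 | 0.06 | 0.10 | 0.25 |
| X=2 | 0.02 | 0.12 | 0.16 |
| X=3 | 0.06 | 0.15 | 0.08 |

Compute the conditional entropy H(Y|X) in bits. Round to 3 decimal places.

Chain rule: H(Y|X) = H(X,Y) − H(X).
Marginals: p(X) = (0.4100, 0.3000, 0.2900), p(Y) = (0.1400, 0.3700, 0.4900).
H(X,Y) = 2.9243 bits; H(X) = 1.5664 bits.
H(Y|X) = 2.9243 − 1.5664 = 1.358 bits.

1.358 bits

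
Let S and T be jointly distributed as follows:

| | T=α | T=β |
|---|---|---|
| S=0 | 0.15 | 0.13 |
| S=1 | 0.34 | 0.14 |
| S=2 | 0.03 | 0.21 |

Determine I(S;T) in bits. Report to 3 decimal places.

Marginals: p(S) = (0.2800, 0.4800, 0.2400), p(T) = (0.5200, 0.4800).
I(S;T) = H(S) + H(T) − H(S,T).
H(S) = 1.5166, H(T) = 0.9988, H(S,T) = 2.3441.
I(S;T) = 1.5166 + 0.9988 − 2.3441 = 0.171 bits.

0.171 bits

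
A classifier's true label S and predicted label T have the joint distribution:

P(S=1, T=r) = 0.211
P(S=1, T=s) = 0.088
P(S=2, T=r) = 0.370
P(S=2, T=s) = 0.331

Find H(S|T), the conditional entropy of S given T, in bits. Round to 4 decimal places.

Chain rule: H(S|T) = H(S,T) − H(T).
Marginals: p(S) = (0.2990, 0.7010), p(T) = (0.5810, 0.4190).
H(S,T) = 1.8409 bits; H(T) = 0.9810 bits.
H(S|T) = 1.8409 − 0.9810 = 0.8599 bits.

0.8599 bits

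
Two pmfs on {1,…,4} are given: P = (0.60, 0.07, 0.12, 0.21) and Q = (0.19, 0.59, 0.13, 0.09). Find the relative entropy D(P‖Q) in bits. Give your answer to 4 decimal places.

D(P‖Q) = Σ p·log₂(p/q).
  0.60·log₂(0.60/0.19) = 0.99538
  0.07·log₂(0.07/0.59) = -0.21527
  0.12·log₂(0.12/0.13) = -0.01386
  0.21·log₂(0.21/0.09) = 0.25670
D(P‖Q) = 1.0230 bits.

1.0230 bits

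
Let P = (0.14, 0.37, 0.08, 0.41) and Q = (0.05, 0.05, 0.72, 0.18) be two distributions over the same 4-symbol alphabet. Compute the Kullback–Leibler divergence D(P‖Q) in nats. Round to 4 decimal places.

1.0464 nats

D(P‖Q) = Σ p·ln(p/q).
  0.14·ln(0.14/0.05) = 0.14415
  0.37·ln(0.37/0.05) = 0.74055
  0.08·ln(0.08/0.72) = -0.17578
  0.41·ln(0.41/0.18) = 0.33751
D(P‖Q) = 1.0464 nats.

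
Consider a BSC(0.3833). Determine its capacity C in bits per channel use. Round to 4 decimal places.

0.0397 bits

Binary symmetric channel: C = 1 − h₂(ε) where h₂ is the binary entropy function.
h₂(0.3833) = −0.3833·log₂0.3833 − 0.6167·log₂0.6167 = 0.9603.
C = 1 − 0.9603 = 0.0397 bits per channel use.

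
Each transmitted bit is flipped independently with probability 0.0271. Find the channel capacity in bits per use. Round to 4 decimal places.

Binary symmetric channel: C = 1 − h₂(ε) where h₂ is the binary entropy function.
h₂(0.0271) = −0.0271·log₂0.0271 − 0.9729·log₂0.9729 = 0.1796.
C = 1 − 0.1796 = 0.8204 bits per channel use.

0.8204 bits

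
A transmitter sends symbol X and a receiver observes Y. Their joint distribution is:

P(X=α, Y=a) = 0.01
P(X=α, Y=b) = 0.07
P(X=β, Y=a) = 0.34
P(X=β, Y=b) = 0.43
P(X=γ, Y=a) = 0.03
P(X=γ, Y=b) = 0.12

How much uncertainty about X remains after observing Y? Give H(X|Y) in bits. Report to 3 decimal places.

Chain rule: H(X|Y) = H(X,Y) − H(Y).
Marginals: p(X) = (0.0800, 0.7700, 0.1500), p(Y) = (0.3800, 0.6200).
H(X,Y) = 1.9066 bits; H(Y) = 0.9580 bits.
H(X|Y) = 1.9066 − 0.9580 = 0.949 bits.

0.949 bits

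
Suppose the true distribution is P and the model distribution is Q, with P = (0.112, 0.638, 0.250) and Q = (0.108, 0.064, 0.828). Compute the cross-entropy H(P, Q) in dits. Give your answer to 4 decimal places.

H(P,Q) = −Σ p·log₁₀ q.
  −0.112·log₁₀(0.108) = 0.10826
  −0.638·log₁₀(0.064) = 0.76166
  −0.250·log₁₀(0.828) = 0.02049
H(P,Q) = 0.8904 dits.

0.8904 dits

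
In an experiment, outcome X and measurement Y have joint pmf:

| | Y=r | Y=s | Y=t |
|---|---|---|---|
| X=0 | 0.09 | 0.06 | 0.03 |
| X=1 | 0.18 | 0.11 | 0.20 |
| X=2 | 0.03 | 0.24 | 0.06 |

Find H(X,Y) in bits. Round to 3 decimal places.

H(X,Y) = −Σ p(x,y)·log₂ p(x,y) over all 9 cells.
  cell (0,r): −0.09·log₂0.09 = 0.3127
  cell (0,s): −0.06·log₂0.06 = 0.2435
  cell (0,t): −0.03·log₂0.03 = 0.1518
  cell (1,r): −0.18·log₂0.18 = 0.4453
  cell (1,s): −0.11·log₂0.11 = 0.3503
  cell (1,t): −0.20·log₂0.20 = 0.4644
  cell (2,r): −0.03·log₂0.03 = 0.1518
  cell (2,s): −0.24·log₂0.24 = 0.4941
  cell (2,t): −0.06·log₂0.06 = 0.2435
Sum = 2.857 bits.

2.857 bits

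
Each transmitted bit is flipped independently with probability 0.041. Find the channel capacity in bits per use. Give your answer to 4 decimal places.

Binary symmetric channel: C = 1 − h₂(ε) where h₂ is the binary entropy function.
h₂(0.041) = −0.041·log₂0.041 − 0.959·log₂0.959 = 0.2469.
C = 1 − 0.2469 = 0.7531 bits per channel use.

0.7531 bits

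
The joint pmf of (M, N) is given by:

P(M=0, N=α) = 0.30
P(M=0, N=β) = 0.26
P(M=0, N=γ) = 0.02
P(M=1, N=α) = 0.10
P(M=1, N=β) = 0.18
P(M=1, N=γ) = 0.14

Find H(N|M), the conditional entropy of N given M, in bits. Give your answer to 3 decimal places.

1.332 bits

Chain rule: H(N|M) = H(M,N) − H(M).
Marginals: p(M) = (0.5800, 0.4200), p(N) = (0.4000, 0.4400, 0.1600).
H(M,N) = 2.3139 bits; H(M) = 0.9815 bits.
H(N|M) = 2.3139 − 0.9815 = 1.332 bits.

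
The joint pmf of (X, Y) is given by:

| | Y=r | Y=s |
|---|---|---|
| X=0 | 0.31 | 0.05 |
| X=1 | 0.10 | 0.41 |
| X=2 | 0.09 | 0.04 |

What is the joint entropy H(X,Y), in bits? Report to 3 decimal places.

H(X,Y) = −Σ p(x,y)·log₂ p(x,y) over all 6 cells.
  cell (0,r): −0.31·log₂0.31 = 0.5238
  cell (0,s): −0.05·log₂0.05 = 0.2161
  cell (1,r): −0.10·log₂0.10 = 0.3322
  cell (1,s): −0.41·log₂0.41 = 0.5274
  cell (2,r): −0.09·log₂0.09 = 0.3127
  cell (2,s): −0.04·log₂0.04 = 0.1858
Sum = 2.098 bits.

2.098 bits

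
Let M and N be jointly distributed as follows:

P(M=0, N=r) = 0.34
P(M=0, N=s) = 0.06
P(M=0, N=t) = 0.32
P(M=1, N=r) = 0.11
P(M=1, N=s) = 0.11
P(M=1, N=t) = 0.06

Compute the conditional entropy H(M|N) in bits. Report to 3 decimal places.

0.759 bits

Marginals: p(M) = (0.7200, 0.2800), p(N) = (0.4500, 0.1700, 0.3800).
H(M|N) = Σ p(N) · H(M|N=·).
  N=r: p=0.4500, H(M|N=r) = 0.8024
  N=s: p=0.1700, H(M|N=s) = 0.9367
  N=t: p=0.3800, H(M|N=t) = 0.6292
Weighted sum = 0.759 bits.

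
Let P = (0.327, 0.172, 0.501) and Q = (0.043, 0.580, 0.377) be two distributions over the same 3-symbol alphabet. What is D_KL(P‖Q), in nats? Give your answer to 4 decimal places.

0.5968 nats

D(P‖Q) = Σ p·ln(p/q).
  0.327·ln(0.327/0.043) = 0.66340
  0.172·ln(0.172/0.580) = -0.20907
  0.501·ln(0.501/0.377) = 0.14246
D(P‖Q) = 0.5968 nats.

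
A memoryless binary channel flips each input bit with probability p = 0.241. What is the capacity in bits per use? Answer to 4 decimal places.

Binary symmetric channel: C = 1 − h₂(ε) where h₂ is the binary entropy function.
h₂(0.241) = −0.241·log₂0.241 − 0.759·log₂0.759 = 0.7967.
C = 1 − 0.7967 = 0.2033 bits per channel use.

0.2033 bits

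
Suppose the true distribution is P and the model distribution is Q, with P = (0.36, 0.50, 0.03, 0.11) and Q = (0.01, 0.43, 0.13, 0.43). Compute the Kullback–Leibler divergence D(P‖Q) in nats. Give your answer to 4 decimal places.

1.1715 nats

D(P‖Q) = Σ p·ln(p/q).
  0.36·ln(0.36/0.01) = 1.29007
  0.50·ln(0.50/0.43) = 0.07541
  0.03·ln(0.03/0.13) = -0.04399
  0.11·ln(0.11/0.43) = -0.14996
D(P‖Q) = 1.1715 nats.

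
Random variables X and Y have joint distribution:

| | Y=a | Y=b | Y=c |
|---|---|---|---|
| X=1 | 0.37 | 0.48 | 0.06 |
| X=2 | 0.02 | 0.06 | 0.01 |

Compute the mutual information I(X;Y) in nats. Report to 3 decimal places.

Marginals: p(X) = (0.9100, 0.0900), p(Y) = (0.3900, 0.5400, 0.0700).
I(X;Y) = Σ p(x,y)·ln[p(x,y)/(p(x)p(y))].
  (1,a): 0.37·ln(1.0425) = 0.0154
  (1,b): 0.48·ln(0.9768) = -0.0113
  (1,c): 0.06·ln(0.9419) = -0.0036
  (2,a): 0.02·ln(0.5698) = -0.0112
  (2,b): 0.06·ln(1.2346) = 0.0126
  (2,c): 0.01·ln(1.5873) = 0.0046
Sum = 0.007 nats.

0.007 nats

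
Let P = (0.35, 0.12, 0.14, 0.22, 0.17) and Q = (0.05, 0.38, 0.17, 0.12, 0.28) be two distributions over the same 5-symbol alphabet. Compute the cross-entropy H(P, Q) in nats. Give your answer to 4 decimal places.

H(P,Q) = −Σ p·ln q.
  −0.35·ln(0.05) = 1.04851
  −0.12·ln(0.38) = 0.11611
  −0.14·ln(0.17) = 0.24807
  −0.22·ln(0.12) = 0.46646
  −0.17·ln(0.28) = 0.21640
H(P,Q) = 2.0956 nats.

2.0956 nats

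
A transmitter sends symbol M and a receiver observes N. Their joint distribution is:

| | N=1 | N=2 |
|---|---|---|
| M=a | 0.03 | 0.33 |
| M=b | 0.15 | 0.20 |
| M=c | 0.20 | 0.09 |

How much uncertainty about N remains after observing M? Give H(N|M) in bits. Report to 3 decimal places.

0.753 bits

Marginals: p(M) = (0.3600, 0.3500, 0.2900), p(N) = (0.3800, 0.6200).
H(N|M) = Σ p(M) · H(N|M=·).
  M=a: p=0.3600, H(N|M=a) = 0.4138
  M=b: p=0.3500, H(N|M=b) = 0.9852
  M=c: p=0.2900, H(N|M=c) = 0.8936
Weighted sum = 0.753 bits.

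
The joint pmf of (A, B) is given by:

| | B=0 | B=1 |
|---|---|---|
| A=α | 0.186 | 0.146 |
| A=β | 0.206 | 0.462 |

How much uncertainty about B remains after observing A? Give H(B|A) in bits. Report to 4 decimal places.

0.9239 bits

Chain rule: H(B|A) = H(A,B) − H(A).
Marginals: p(A) = (0.3320, 0.6680), p(B) = (0.3920, 0.6080).
H(A,B) = 1.8409 bits; H(A) = 0.9170 bits.
H(B|A) = 1.8409 − 0.9170 = 0.9239 bits.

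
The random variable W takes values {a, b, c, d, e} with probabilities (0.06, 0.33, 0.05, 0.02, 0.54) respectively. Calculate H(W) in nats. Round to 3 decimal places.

1.095 nats

H(W) = −Σ p·ln p.
  −(0.06)·ln(0.06) = 0.1688
  −(0.33)·ln(0.33) = 0.3659
  −(0.05)·ln(0.05) = 0.1498
  −(0.02)·ln(0.02) = 0.0782
  −(0.54)·ln(0.54) = 0.3327
Sum: 0.1688 + 0.3659 + 0.1498 + 0.0782 + 0.3327 = 1.095 nats.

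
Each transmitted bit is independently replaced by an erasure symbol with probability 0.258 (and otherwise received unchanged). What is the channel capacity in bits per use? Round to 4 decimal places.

Binary erasure channel: capacity C = 1 − ε.
C = 1 − 0.258 = 0.7420 bits per channel use.

0.7420 bits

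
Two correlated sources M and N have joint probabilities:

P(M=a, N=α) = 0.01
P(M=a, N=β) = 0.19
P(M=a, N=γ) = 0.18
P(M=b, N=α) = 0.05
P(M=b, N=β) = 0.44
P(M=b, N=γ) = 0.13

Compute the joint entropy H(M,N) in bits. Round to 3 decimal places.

2.087 bits

H(M,N) = −Σ p(x,y)·log₂ p(x,y) over all 6 cells.
  cell (a,α): −0.01·log₂0.01 = 0.0664
  cell (a,β): −0.19·log₂0.19 = 0.4552
  cell (a,γ): −0.18·log₂0.18 = 0.4453
  cell (b,α): −0.05·log₂0.05 = 0.2161
  cell (b,β): −0.44·log₂0.44 = 0.5211
  cell (b,γ): −0.13·log₂0.13 = 0.3826
Sum = 2.087 bits.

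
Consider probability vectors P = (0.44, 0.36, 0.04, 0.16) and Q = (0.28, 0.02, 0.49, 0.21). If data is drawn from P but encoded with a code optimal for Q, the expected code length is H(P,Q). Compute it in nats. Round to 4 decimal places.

2.2467 nats

H(P,Q) = −Σ p·ln q.
  −0.44·ln(0.28) = 0.56010
  −0.36·ln(0.02) = 1.40833
  −0.04·ln(0.49) = 0.02853
  −0.16·ln(0.21) = 0.24970
H(P,Q) = 2.2467 nats.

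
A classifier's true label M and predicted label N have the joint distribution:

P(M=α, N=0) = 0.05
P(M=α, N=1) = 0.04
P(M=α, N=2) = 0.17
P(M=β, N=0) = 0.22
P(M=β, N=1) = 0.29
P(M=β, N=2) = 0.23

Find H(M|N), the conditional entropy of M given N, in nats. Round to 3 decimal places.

0.524 nats

Chain rule: H(M|N) = H(M,N) − H(N).
Marginals: p(M) = (0.2600, 0.7400), p(N) = (0.2700, 0.3300, 0.4000).
H(M,N) = 1.6099 nats; H(N) = 1.0859 nats.
H(M|N) = 1.6099 − 1.0859 = 0.524 nats.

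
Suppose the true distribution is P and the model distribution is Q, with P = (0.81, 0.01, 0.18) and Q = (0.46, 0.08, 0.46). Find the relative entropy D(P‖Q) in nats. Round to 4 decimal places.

0.2686 nats

D(P‖Q) = Σ p·ln(p/q).
  0.81·ln(0.81/0.46) = 0.45830
  0.01·ln(0.01/0.08) = -0.02079
  0.18·ln(0.18/0.46) = -0.16889
D(P‖Q) = 0.2686 nats.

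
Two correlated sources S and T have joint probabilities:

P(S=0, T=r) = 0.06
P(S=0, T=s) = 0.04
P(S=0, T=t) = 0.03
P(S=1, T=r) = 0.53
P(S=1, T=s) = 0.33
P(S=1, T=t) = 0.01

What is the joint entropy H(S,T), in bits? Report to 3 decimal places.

H(S,T) = −Σ p(x,y)·log₂ p(x,y) over all 6 cells.
  cell (0,r): −0.06·log₂0.06 = 0.2435
  cell (0,s): −0.04·log₂0.04 = 0.1858
  cell (0,t): −0.03·log₂0.03 = 0.1518
  cell (1,r): −0.53·log₂0.53 = 0.4854
  cell (1,s): −0.33·log₂0.33 = 0.5278
  cell (1,t): −0.01·log₂0.01 = 0.0664
Sum = 1.661 bits.

1.661 bits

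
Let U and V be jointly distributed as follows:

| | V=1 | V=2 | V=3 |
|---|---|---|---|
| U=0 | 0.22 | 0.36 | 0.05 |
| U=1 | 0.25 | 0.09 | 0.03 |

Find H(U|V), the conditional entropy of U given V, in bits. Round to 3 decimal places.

Marginals: p(U) = (0.6300, 0.3700), p(V) = (0.4700, 0.4500, 0.0800).
H(U|V) = Σ p(V) · H(U|V=·).
  V=1: p=0.4700, H(U|V=1) = 0.9971
  V=2: p=0.4500, H(U|V=2) = 0.7219
  V=3: p=0.0800, H(U|V=3) = 0.9544
Weighted sum = 0.870 bits.

0.870 bits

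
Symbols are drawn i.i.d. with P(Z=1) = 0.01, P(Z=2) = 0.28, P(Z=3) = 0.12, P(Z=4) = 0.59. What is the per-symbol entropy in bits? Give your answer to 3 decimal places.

H(Z) = −Σ p·log₂ p.
  −(0.01)·log₂(0.01) = 0.0664
  −(0.28)·log₂(0.28) = 0.5142
  −(0.12)·log₂(0.12) = 0.3671
  −(0.59)·log₂(0.59) = 0.4491
Sum: 0.0664 + 0.5142 + 0.3671 + 0.4491 = 1.397 bits.

1.397 bits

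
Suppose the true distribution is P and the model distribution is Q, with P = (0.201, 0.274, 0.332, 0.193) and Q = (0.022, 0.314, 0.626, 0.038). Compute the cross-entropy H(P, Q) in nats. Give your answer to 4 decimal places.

1.8712 nats

H(P,Q) = −Σ p·ln q.
  −0.201·ln(0.022) = 0.76716
  −0.274·ln(0.314) = 0.31739
  −0.332·ln(0.626) = 0.15551
  −0.193·ln(0.038) = 0.63114
H(P,Q) = 1.8712 nats.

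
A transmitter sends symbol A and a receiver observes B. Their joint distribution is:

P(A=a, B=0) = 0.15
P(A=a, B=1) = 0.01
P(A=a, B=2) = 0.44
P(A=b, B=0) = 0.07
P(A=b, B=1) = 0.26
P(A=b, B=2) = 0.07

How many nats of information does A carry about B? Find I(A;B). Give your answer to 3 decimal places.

Marginals: p(A) = (0.6000, 0.4000), p(B) = (0.2200, 0.2700, 0.5100).
I(A;B) = Σ p(x,y)·ln[p(x,y)/(p(x)p(y))].
  (a,0): 0.15·ln(1.1364) = 0.0192
  (a,1): 0.01·ln(0.0617) = -0.0279
  (a,2): 0.44·ln(1.4379) = 0.1598
  (b,0): 0.07·ln(0.7955) = -0.0160
  (b,1): 0.26·ln(2.4074) = 0.2284
  (b,2): 0.07·ln(0.3431) = -0.0749
Sum = 0.289 nats.

0.289 nats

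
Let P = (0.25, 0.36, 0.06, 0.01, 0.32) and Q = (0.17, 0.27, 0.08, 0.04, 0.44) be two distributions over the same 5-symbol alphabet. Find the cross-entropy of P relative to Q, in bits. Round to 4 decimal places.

1.9632 bits

H(P,Q) = −Σ p·log₂ q.
  −0.25·log₂(0.17) = 0.63910
  −0.36·log₂(0.27) = 0.68003
  −0.06·log₂(0.08) = 0.21863
  −0.01·log₂(0.04) = 0.04644
  −0.32·log₂(0.44) = 0.37902
H(P,Q) = 1.9632 bits.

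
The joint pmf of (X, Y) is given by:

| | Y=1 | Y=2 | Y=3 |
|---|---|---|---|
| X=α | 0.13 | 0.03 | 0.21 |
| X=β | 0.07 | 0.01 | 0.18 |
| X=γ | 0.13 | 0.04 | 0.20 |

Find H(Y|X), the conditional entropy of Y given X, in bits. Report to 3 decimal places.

Chain rule: H(Y|X) = H(X,Y) − H(X).
Marginals: p(X) = (0.3700, 0.2600, 0.3700), p(Y) = (0.3300, 0.0800, 0.5900).
H(X,Y) = 2.8203 bits; H(X) = 1.5667 bits.
H(Y|X) = 2.8203 − 1.5667 = 1.254 bits.

1.254 bits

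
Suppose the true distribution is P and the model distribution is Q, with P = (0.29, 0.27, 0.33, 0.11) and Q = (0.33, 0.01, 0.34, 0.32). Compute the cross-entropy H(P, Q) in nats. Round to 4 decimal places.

H(P,Q) = −Σ p·ln q.
  −0.29·ln(0.33) = 0.32151
  −0.27·ln(0.01) = 1.24340
  −0.33·ln(0.34) = 0.35601
  −0.11·ln(0.32) = 0.12534
H(P,Q) = 2.0463 nats.

2.0463 nats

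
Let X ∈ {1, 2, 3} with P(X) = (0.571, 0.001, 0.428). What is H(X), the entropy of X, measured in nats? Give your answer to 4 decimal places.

0.6901 nats

H(X) = −Σ p·ln p.
  −(0.571)·ln(0.571) = 0.31997
  −(0.001)·ln(0.001) = 0.00691
  −(0.428)·ln(0.428) = 0.36321
Sum: 0.31997 + 0.00691 + 0.36321 = 0.6901 nats.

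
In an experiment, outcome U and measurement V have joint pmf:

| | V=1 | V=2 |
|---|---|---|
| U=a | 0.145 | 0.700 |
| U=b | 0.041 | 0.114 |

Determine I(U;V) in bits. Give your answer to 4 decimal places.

0.0050 bits

Marginals: p(U) = (0.8450, 0.1550), p(V) = (0.1860, 0.8140).
I(U;V) = Σ p(x,y)·log₂[p(x,y)/(p(x)p(y))].
  (a,1): 0.145·log₂(0.9226) = -0.01686
  (a,2): 0.700·log₂(1.0177) = 0.01771
  (b,1): 0.041·log₂(1.4221) = 0.02083
  (b,2): 0.114·log₂(0.9035) = -0.01668
Sum = 0.0050 bits.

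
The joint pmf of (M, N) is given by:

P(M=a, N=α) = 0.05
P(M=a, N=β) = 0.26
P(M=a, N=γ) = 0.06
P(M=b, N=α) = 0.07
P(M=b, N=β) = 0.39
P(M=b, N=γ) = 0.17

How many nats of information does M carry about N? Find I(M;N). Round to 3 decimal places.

Marginals: p(M) = (0.3700, 0.6300), p(N) = (0.1200, 0.6500, 0.2300).
I(M;N) = Σ p(x,y)·ln[p(x,y)/(p(x)p(y))].
  (a,α): 0.05·ln(1.1261) = 0.0059
  (a,β): 0.26·ln(1.0811) = 0.0203
  (a,γ): 0.06·ln(0.7051) = -0.0210
  (b,α): 0.07·ln(0.9259) = -0.0054
  (b,β): 0.39·ln(0.9524) = -0.0190
  (b,γ): 0.17·ln(1.1732) = 0.0272
Sum = 0.008 nats.

0.008 nats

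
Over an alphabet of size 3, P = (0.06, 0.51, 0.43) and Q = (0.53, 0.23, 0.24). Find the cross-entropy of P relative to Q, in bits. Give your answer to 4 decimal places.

2.0216 bits

H(P,Q) = −Σ p·log₂ q.
  −0.06·log₂(0.53) = 0.05496
  −0.51·log₂(0.23) = 1.08135
  −0.43·log₂(0.24) = 0.88532
H(P,Q) = 2.0216 bits.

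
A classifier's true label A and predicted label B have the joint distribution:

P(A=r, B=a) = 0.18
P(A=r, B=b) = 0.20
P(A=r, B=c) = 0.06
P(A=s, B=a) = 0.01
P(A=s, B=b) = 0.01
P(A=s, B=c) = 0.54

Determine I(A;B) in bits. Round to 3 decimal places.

Marginals: p(A) = (0.4400, 0.5600), p(B) = (0.1900, 0.2100, 0.6000).
I(A;B) = Σ p(x,y)·log₂[p(x,y)/(p(x)p(y))].
  (r,a): 0.18·log₂(2.1531) = 0.1992
  (r,b): 0.20·log₂(2.1645) = 0.2228
  (r,c): 0.06·log₂(0.2273) = -0.1283
  (s,a): 0.01·log₂(0.0940) = -0.0341
  (s,b): 0.01·log₂(0.0850) = -0.0356
  (s,c): 0.54·log₂(1.6071) = 0.3696
Sum = 0.594 bits.

0.594 bits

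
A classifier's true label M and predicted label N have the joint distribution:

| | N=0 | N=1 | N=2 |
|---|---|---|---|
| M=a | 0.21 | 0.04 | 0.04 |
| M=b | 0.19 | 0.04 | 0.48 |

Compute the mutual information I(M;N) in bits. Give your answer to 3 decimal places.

0.186 bits

Marginals: p(M) = (0.2900, 0.7100), p(N) = (0.4000, 0.0800, 0.5200).
I(M;N) = Σ p(x,y)·log₂[p(x,y)/(p(x)p(y))].
  (a,0): 0.21·log₂(1.8103) = 0.1798
  (a,1): 0.04·log₂(1.7241) = 0.0314
  (a,2): 0.04·log₂(0.2653) = -0.0766
  (b,0): 0.19·log₂(0.6690) = -0.1102
  (b,1): 0.04·log₂(0.7042) = -0.0202
  (b,2): 0.48·log₂(1.3001) = 0.1817
Sum = 0.186 bits.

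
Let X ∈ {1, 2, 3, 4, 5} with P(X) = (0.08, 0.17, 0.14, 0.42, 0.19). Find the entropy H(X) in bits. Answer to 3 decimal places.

H(X) = −Σ p·log₂ p.
  −(0.08)·log₂(0.08) = 0.2915
  −(0.17)·log₂(0.17) = 0.4346
  −(0.14)·log₂(0.14) = 0.3971
  −(0.42)·log₂(0.42) = 0.5256
  −(0.19)·log₂(0.19) = 0.4552
Sum: 0.2915 + 0.4346 + 0.3971 + 0.5256 + 0.4552 = 2.104 bits.

2.104 bits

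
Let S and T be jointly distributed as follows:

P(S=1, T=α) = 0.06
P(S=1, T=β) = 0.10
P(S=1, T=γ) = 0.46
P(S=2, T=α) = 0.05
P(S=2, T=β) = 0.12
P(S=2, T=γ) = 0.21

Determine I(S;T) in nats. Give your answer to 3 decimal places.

0.020 nats

Marginals: p(S) = (0.6200, 0.3800), p(T) = (0.1100, 0.2200, 0.6700).
I(S;T) = H(S) + H(T) − H(S,T).
H(S) = 0.6641, H(T) = 0.8442, H(S,T) = 1.4882.
I(S;T) = 0.6641 + 0.8442 − 1.4882 = 0.020 nats.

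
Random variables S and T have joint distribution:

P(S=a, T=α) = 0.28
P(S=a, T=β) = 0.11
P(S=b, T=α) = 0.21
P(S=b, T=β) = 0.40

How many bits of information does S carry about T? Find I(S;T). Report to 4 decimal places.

Marginals: p(S) = (0.3900, 0.6100), p(T) = (0.4900, 0.5100).
I(S;T) = Σ p(x,y)·log₂[p(x,y)/(p(x)p(y))].
  (a,α): 0.28·log₂(1.4652) = 0.15431
  (a,β): 0.11·log₂(0.5530) = -0.09400
  (b,α): 0.21·log₂(0.7026) = -0.10695
  (b,β): 0.40·log₂(1.2858) = 0.14505
Sum = 0.0984 bits.

0.0984 bits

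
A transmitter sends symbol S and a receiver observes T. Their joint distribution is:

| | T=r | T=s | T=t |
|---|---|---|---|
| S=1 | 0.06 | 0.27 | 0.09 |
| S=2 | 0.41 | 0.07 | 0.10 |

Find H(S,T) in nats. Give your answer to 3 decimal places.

H(S,T) = −Σ p(x,y)·ln p(x,y) over all 6 cells.
  cell (1,r): −0.06·ln0.06 = 0.1688
  cell (1,s): −0.27·ln0.27 = 0.3535
  cell (1,t): −0.09·ln0.09 = 0.2167
  cell (2,r): −0.41·ln0.41 = 0.3656
  cell (2,s): −0.07·ln0.07 = 0.1861
  cell (2,t): −0.10·ln0.10 = 0.2303
Sum = 1.521 nats.

1.521 nats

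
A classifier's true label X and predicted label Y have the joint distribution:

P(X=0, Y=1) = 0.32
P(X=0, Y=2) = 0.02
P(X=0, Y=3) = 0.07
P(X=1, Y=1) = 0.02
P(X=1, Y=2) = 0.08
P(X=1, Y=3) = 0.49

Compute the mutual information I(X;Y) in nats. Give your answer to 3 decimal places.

Marginals: p(X) = (0.4100, 0.5900), p(Y) = (0.3400, 0.1000, 0.5600).
I(X;Y) = Σ p(x,y)·ln[p(x,y)/(p(x)p(y))].
  (0,1): 0.32·ln(2.2956) = 0.2659
  (0,2): 0.02·ln(0.4878) = -0.0144
  (0,3): 0.07·ln(0.3049) = -0.0831
  (1,1): 0.02·ln(0.0997) = -0.0461
  (1,2): 0.08·ln(1.3559) = 0.0244
  (1,3): 0.49·ln(1.4831) = 0.1931
Sum = 0.340 nats.

0.340 nats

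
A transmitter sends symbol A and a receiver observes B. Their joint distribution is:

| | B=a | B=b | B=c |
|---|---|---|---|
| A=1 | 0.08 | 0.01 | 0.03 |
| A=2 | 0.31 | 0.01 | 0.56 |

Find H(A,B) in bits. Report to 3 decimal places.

1.568 bits

H(A,B) = −Σ p(x,y)·log₂ p(x,y) over all 6 cells.
  cell (1,a): −0.08·log₂0.08 = 0.2915
  cell (1,b): −0.01·log₂0.01 = 0.0664
  cell (1,c): −0.03·log₂0.03 = 0.1518
  cell (2,a): −0.31·log₂0.31 = 0.5238
  cell (2,b): −0.01·log₂0.01 = 0.0664
  cell (2,c): −0.56·log₂0.56 = 0.4684
Sum = 1.568 bits.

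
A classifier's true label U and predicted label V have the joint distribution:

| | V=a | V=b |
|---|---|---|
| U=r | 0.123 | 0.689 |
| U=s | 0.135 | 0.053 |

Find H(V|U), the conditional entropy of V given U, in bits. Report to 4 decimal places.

0.6595 bits

Chain rule: H(V|U) = H(U,V) − H(U).
Marginals: p(U) = (0.8120, 0.1880), p(V) = (0.2580, 0.7420).
H(U,V) = 1.3568 bits; H(U) = 0.6973 bits.
H(V|U) = 1.3568 − 0.6973 = 0.6595 bits.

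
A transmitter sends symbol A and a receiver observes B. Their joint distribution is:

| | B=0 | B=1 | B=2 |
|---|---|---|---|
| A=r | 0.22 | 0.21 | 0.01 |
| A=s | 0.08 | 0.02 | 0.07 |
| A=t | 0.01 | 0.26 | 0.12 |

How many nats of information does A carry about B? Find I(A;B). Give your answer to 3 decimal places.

0.240 nats

Marginals: p(A) = (0.4400, 0.1700, 0.3900), p(B) = (0.3100, 0.4900, 0.2000).
I(A;B) = H(A) + H(B) − H(A,B).
H(A) = 1.0297, H(B) = 1.0345, H(A,B) = 1.8241.
I(A;B) = 1.0297 + 1.0345 − 1.8241 = 0.240 nats.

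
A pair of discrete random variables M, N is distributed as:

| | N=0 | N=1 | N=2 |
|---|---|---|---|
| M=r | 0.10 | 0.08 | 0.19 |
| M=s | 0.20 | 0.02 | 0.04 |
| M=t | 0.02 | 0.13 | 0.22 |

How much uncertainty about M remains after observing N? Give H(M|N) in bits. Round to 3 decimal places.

Marginals: p(M) = (0.3700, 0.2600, 0.3700), p(N) = (0.3200, 0.2300, 0.4500).
H(M|N) = Σ p(N) · H(M|N=·).
  N=0: p=0.3200, H(M|N=0) = 1.1982
  N=1: p=0.2300, H(M|N=1) = 1.3016
  N=2: p=0.4500, H(M|N=2) = 1.3403
Weighted sum = 1.286 bits.

1.286 bits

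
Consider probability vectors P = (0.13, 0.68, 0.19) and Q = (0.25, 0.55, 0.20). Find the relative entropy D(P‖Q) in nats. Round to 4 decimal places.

0.0495 nats

D(P‖Q) = Σ p·ln(p/q).
  0.13·ln(0.13/0.25) = -0.08501
  0.68·ln(0.68/0.55) = 0.14428
  0.19·ln(0.19/0.20) = -0.00975
D(P‖Q) = 0.0495 nats.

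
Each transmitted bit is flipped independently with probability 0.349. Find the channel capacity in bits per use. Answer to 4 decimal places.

Binary symmetric channel: C = 1 − h₂(ε) where h₂ is the binary entropy function.
h₂(0.349) = −0.349·log₂0.349 − 0.651·log₂0.651 = 0.9332.
C = 1 − 0.9332 = 0.0668 bits per channel use.

0.0668 bits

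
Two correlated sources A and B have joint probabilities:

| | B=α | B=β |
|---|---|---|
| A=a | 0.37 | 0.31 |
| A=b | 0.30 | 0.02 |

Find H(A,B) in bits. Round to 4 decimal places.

H(A,B) = −Σ p(x,y)·log₂ p(x,y) over all 4 cells.
  cell (a,α): −0.37·log₂0.37 = 0.53073
  cell (a,β): −0.31·log₂0.31 = 0.52379
  cell (b,α): −0.30·log₂0.30 = 0.52109
  cell (b,β): −0.02·log₂0.02 = 0.11288
Sum = 1.6885 bits.

1.6885 bits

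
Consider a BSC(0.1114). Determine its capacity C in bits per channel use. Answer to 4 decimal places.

0.4959 bits

Binary symmetric channel: C = 1 − h₂(ε) where h₂ is the binary entropy function.
h₂(0.1114) = −0.1114·log₂0.1114 − 0.8886·log₂0.8886 = 0.5041.
C = 1 − 0.5041 = 0.4959 bits per channel use.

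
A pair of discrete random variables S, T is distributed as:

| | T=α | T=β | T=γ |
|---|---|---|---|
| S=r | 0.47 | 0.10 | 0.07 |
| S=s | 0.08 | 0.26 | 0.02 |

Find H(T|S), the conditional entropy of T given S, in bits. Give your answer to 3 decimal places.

Marginals: p(S) = (0.6400, 0.3600), p(T) = (0.5500, 0.3600, 0.0900).
H(T|S) = Σ p(S) · H(T|S=·).
  S=r: p=0.6400, H(T|S=r) = 1.0947
  S=s: p=0.3600, H(T|S=s) = 1.0529
Weighted sum = 1.080 bits.

1.080 bits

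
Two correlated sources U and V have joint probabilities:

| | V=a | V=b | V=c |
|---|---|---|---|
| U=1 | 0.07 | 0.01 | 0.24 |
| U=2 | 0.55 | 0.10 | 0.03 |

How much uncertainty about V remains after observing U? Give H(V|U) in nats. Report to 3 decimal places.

Marginals: p(U) = (0.3200, 0.6800), p(V) = (0.6200, 0.1100, 0.2700).
H(V|U) = Σ p(U) · H(V|U=·).
  U=1: p=0.3200, H(V|U=1) = 0.6565
  U=2: p=0.6800, H(V|U=2) = 0.5912
Weighted sum = 0.612 nats.

0.612 nats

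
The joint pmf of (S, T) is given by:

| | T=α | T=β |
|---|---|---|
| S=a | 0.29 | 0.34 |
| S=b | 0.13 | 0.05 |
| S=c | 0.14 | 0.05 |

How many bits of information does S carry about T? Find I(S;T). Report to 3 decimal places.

Marginals: p(S) = (0.6300, 0.1800, 0.1900), p(T) = (0.5600, 0.4400).
I(S;T) = H(S) + H(T) − H(S,T).
H(S) = 1.3205, H(T) = 0.9896, H(S,T) = 2.2590.
I(S;T) = 1.3205 + 0.9896 − 2.2590 = 0.051 bits.

0.051 bits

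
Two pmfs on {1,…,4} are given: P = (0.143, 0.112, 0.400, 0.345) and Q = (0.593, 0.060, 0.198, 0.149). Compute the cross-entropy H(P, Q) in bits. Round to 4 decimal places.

2.4446 bits

H(P,Q) = −Σ p·log₂ q.
  −0.143·log₂(0.593) = 0.10781
  −0.112·log₂(0.060) = 0.45460
  −0.400·log₂(0.198) = 0.93457
  −0.345·log₂(0.149) = 0.94758
H(P,Q) = 2.4446 bits.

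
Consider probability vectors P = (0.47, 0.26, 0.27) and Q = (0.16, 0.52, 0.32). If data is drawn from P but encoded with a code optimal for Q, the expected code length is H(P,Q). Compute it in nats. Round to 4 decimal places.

H(P,Q) = −Σ p·ln q.
  −0.47·ln(0.16) = 0.86131
  −0.26·ln(0.52) = 0.17002
  −0.27·ln(0.32) = 0.30765
H(P,Q) = 1.3390 nats.

1.3390 nats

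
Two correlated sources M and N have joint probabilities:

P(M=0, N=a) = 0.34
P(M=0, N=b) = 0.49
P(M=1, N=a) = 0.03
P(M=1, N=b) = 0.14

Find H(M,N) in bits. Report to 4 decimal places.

H(M,N) = −Σ p(x,y)·log₂ p(x,y) over all 4 cells.
  cell (0,a): −0.34·log₂0.34 = 0.52917
  cell (0,b): −0.49·log₂0.49 = 0.50428
  cell (1,a): −0.03·log₂0.03 = 0.15177
  cell (1,b): −0.14·log₂0.14 = 0.39711
Sum = 1.5823 bits.

1.5823 bits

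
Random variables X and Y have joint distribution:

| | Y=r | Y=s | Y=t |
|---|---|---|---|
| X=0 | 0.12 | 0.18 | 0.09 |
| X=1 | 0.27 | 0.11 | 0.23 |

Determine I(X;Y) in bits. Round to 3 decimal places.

Marginals: p(X) = (0.3900, 0.6100), p(Y) = (0.3900, 0.2900, 0.3200).
I(X;Y) = Σ p(x,y)·log₂[p(x,y)/(p(x)p(y))].
  (0,r): 0.12·log₂(0.7890) = -0.0410
  (0,s): 0.18·log₂(1.5915) = 0.1207
  (0,t): 0.09·log₂(0.7212) = -0.0424
  (1,r): 0.27·log₂(1.1349) = 0.0493
  (1,s): 0.11·log₂(0.6218) = -0.0754
  (1,t): 0.23·log₂(1.1783) = 0.0544
Sum = 0.066 bits.

0.066 bits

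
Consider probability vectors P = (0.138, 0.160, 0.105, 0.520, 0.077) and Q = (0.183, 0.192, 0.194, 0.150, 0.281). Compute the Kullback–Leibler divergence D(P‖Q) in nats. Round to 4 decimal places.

0.4142 nats

D(P‖Q) = Σ p·ln(p/q).
  0.138·ln(0.138/0.183) = -0.03895
  0.160·ln(0.160/0.192) = -0.02917
  0.105·ln(0.105/0.194) = -0.06446
  0.520·ln(0.520/0.150) = 0.64646
  0.077·ln(0.077/0.281) = -0.09968
D(P‖Q) = 0.4142 nats.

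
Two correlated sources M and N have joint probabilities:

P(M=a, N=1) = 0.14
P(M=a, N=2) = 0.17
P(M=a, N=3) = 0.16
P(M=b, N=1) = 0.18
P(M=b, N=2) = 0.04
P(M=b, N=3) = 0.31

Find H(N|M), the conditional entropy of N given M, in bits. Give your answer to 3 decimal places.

Marginals: p(M) = (0.4700, 0.5300), p(N) = (0.3200, 0.2100, 0.4700).
H(N|M) = Σ p(M) · H(N|M=·).
  M=a: p=0.4700, H(N|M=a) = 1.5803
  M=b: p=0.5300, H(N|M=b) = 1.2630
Weighted sum = 1.412 bits.

1.412 bits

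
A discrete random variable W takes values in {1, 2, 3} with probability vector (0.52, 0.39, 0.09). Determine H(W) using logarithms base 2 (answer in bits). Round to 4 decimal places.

H(W) = −Σ p·log₂ p.
  −(0.52)·log₂(0.52) = 0.49058
  −(0.39)·log₂(0.39) = 0.52980
  −(0.09)·log₂(0.09) = 0.31265
Sum: 0.49058 + 0.52980 + 0.31265 = 1.3330 bits.

1.3330 bits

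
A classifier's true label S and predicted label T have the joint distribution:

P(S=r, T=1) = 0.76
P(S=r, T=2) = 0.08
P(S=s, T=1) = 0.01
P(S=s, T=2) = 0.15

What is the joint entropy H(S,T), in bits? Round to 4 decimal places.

H(S,T) = −Σ p(x,y)·log₂ p(x,y) over all 4 cells.
  cell (r,1): −0.76·log₂0.76 = 0.30091
  cell (r,2): −0.08·log₂0.08 = 0.29151
  cell (s,1): −0.01·log₂0.01 = 0.06644
  cell (s,2): −0.15·log₂0.15 = 0.41054
Sum = 1.0694 bits.

1.0694 bits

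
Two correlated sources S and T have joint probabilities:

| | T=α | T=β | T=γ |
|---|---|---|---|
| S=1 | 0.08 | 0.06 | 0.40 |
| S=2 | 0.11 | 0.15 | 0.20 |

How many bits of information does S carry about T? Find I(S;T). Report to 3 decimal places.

0.077 bits

Marginals: p(S) = (0.5400, 0.4600), p(T) = (0.1900, 0.2100, 0.6000).
I(S;T) = Σ p(x,y)·log₂[p(x,y)/(p(x)p(y))].
  (1,α): 0.08·log₂(0.7797) = -0.0287
  (1,β): 0.06·log₂(0.5291) = -0.0551
  (1,γ): 0.40·log₂(1.2346) = 0.1216
  (2,α): 0.11·log₂(1.2586) = 0.0365
  (2,β): 0.15·log₂(1.5528) = 0.0952
  (2,γ): 0.20·log₂(0.7246) = -0.0929
Sum = 0.077 bits.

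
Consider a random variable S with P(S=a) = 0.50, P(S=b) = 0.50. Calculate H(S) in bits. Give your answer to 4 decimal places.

H(S) = −Σ p·log₂ p.
  −(0.50)·log₂(0.50) = 0.50000
  −(0.50)·log₂(0.50) = 0.50000
Sum: 0.50000 + 0.50000 = 1.0000 bits.

1.0000 bits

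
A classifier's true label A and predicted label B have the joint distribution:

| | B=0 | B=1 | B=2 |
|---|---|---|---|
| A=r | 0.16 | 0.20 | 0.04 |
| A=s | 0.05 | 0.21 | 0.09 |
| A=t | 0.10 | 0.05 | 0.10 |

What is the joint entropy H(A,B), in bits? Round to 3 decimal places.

H(A,B) = −Σ p(x,y)·log₂ p(x,y) over all 9 cells.
  cell (r,0): −0.16·log₂0.16 = 0.4230
  cell (r,1): −0.20·log₂0.20 = 0.4644
  cell (r,2): −0.04·log₂0.04 = 0.1858
  cell (s,0): −0.05·log₂0.05 = 0.2161
  cell (s,1): −0.21·log₂0.21 = 0.4728
  cell (s,2): −0.09·log₂0.09 = 0.3127
  cell (t,0): −0.10·log₂0.10 = 0.3322
  cell (t,1): −0.05·log₂0.05 = 0.2161
  cell (t,2): −0.10·log₂0.10 = 0.3322
Sum = 2.955 bits.

2.955 bits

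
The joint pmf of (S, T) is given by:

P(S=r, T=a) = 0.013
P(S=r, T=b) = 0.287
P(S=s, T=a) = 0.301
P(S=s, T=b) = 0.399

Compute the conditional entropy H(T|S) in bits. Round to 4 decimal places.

0.7673 bits

Marginals: p(S) = (0.3000, 0.7000), p(T) = (0.3140, 0.6860).
H(T|S) = Σ p(S) · H(T|S=·).
  S=r: p=0.3000, H(T|S=r) = 0.2574
  S=s: p=0.7000, H(T|S=s) = 0.9858
Weighted sum = 0.7673 bits.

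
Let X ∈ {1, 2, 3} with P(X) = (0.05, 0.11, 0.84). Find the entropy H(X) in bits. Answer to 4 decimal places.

0.7777 bits

H(X) = −Σ p·log₂ p.
  −(0.05)·log₂(0.05) = 0.21610
  −(0.11)·log₂(0.11) = 0.35029
  −(0.84)·log₂(0.84) = 0.21129
Sum: 0.21610 + 0.35029 + 0.21129 = 0.7777 bits.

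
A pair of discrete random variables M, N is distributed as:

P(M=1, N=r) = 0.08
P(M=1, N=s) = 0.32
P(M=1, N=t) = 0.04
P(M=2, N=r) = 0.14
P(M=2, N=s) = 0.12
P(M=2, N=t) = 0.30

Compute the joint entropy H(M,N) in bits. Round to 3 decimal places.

2.289 bits

H(M,N) = −Σ p(x,y)·log₂ p(x,y) over all 6 cells.
  cell (1,r): −0.08·log₂0.08 = 0.2915
  cell (1,s): −0.32·log₂0.32 = 0.5260
  cell (1,t): −0.04·log₂0.04 = 0.1858
  cell (2,r): −0.14·log₂0.14 = 0.3971
  cell (2,s): −0.12·log₂0.12 = 0.3671
  cell (2,t): −0.30·log₂0.30 = 0.5211
Sum = 2.289 bits.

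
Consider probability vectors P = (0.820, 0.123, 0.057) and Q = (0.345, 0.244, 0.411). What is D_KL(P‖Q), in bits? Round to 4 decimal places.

D(P‖Q) = Σ p·log₂(p/q).
  0.820·log₂(0.820/0.345) = 1.02420
  0.123·log₂(0.123/0.244) = -0.12155
  0.057·log₂(0.057/0.411) = -0.16246
D(P‖Q) = 0.7402 bits.

0.7402 bits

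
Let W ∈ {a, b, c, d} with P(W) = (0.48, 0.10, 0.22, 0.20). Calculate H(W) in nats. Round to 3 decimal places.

1.238 nats

H(W) = −Σ p·ln p.
  −(0.48)·ln(0.48) = 0.3523
  −(0.10)·ln(0.10) = 0.2303
  −(0.22)·ln(0.22) = 0.3331
  −(0.20)·ln(0.20) = 0.3219
Sum: 0.3523 + 0.2303 + 0.3331 + 0.3219 = 1.238 nats.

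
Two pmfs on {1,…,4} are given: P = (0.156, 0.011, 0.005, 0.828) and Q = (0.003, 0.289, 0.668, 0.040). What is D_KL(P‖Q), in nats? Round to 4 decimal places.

3.0649 nats

D(P‖Q) = Σ p·ln(p/q).
  0.156·ln(0.156/0.003) = 0.61639
  0.011·ln(0.011/0.289) = -0.03595
  0.005·ln(0.005/0.668) = -0.02447
  0.828·ln(0.828/0.040) = 2.50895
D(P‖Q) = 3.0649 nats.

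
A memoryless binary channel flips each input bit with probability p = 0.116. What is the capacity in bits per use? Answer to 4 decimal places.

Binary symmetric channel: C = 1 − h₂(ε) where h₂ is the binary entropy function.
h₂(0.116) = −0.116·log₂0.116 − 0.884·log₂0.884 = 0.5178.
C = 1 − 0.5178 = 0.4822 bits per channel use.

0.4822 bits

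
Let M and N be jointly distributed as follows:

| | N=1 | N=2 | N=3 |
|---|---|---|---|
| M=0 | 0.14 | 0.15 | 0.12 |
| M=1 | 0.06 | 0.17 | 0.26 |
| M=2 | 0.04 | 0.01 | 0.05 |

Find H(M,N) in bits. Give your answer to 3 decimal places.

2.826 bits

H(M,N) = −Σ p(x,y)·log₂ p(x,y) over all 9 cells.
  cell (0,1): −0.14·log₂0.14 = 0.3971
  cell (0,2): −0.15·log₂0.15 = 0.4105
  cell (0,3): −0.12·log₂0.12 = 0.3671
  cell (1,1): −0.06·log₂0.06 = 0.2435
  cell (1,2): −0.17·log₂0.17 = 0.4346
  cell (1,3): −0.26·log₂0.26 = 0.5053
  cell (2,1): −0.04·log₂0.04 = 0.1858
  cell (2,2): −0.01·log₂0.01 = 0.0664
  cell (2,3): −0.05·log₂0.05 = 0.2161
Sum = 2.826 bits.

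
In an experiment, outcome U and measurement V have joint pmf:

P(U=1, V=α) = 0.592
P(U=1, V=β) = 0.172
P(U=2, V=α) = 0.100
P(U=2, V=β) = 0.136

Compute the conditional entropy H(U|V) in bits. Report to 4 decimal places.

0.7173 bits

Chain rule: H(U|V) = H(U,V) − H(V).
Marginals: p(U) = (0.7640, 0.2360), p(V) = (0.6920, 0.3080).
H(U,V) = 1.6082 bits; H(V) = 0.8909 bits.
H(U|V) = 1.6082 − 0.8909 = 0.7173 bits.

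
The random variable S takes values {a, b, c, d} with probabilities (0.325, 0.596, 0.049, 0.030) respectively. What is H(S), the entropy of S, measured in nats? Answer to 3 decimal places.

H(S) = −Σ p·ln p.
  −(0.325)·ln(0.325) = 0.3653
  −(0.596)·ln(0.596) = 0.3084
  −(0.049)·ln(0.049) = 0.1478
  −(0.030)·ln(0.030) = 0.1052
Sum: 0.3653 + 0.3084 + 0.1478 + 0.1052 = 0.927 nats.

0.927 nats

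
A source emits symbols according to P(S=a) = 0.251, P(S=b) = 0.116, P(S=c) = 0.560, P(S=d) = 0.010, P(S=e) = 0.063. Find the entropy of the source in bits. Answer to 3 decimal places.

H(S) = −Σ p·log₂ p.
  −(0.251)·log₂(0.251) = 0.5006
  −(0.116)·log₂(0.116) = 0.3605
  −(0.560)·log₂(0.560) = 0.4684
  −(0.010)·log₂(0.010) = 0.0664
  −(0.063)·log₂(0.063) = 0.2513
Sum: 0.5006 + 0.3605 + 0.4684 + 0.0664 + 0.2513 = 1.647 bits.

1.647 bits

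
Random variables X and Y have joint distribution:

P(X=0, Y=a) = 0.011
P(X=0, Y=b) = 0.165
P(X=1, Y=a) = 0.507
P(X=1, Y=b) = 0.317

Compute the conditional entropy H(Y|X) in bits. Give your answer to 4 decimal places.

0.8515 bits

Chain rule: H(Y|X) = H(X,Y) − H(X).
Marginals: p(X) = (0.1760, 0.8240), p(Y) = (0.5180, 0.4820).
H(X,Y) = 1.5227 bits; H(X) = 0.6712 bits.
H(Y|X) = 1.5227 − 0.6712 = 0.8515 bits.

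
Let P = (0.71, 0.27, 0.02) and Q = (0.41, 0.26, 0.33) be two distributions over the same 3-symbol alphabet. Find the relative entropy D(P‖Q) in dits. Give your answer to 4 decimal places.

D(P‖Q) = Σ p·log₁₀(p/q).
  0.71·log₁₀(0.71/0.41) = 0.16932
  0.27·log₁₀(0.27/0.26) = 0.00443
  0.02·log₁₀(0.02/0.33) = -0.02435
D(P‖Q) = 0.1494 dits.

0.1494 dits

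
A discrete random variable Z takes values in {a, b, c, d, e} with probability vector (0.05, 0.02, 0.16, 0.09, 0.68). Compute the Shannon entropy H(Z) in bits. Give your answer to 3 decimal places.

H(Z) = −Σ p·log₂ p.
  −(0.05)·log₂(0.05) = 0.2161
  −(0.02)·log₂(0.02) = 0.1129
  −(0.16)·log₂(0.16) = 0.4230
  −(0.09)·log₂(0.09) = 0.3127
  −(0.68)·log₂(0.68) = 0.3783
Sum: 0.2161 + 0.1129 + 0.4230 + 0.3127 + 0.3783 = 1.443 bits.

1.443 bits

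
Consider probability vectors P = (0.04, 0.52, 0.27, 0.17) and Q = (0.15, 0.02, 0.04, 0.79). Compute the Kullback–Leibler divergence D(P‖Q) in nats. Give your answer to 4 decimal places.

1.8958 nats

D(P‖Q) = Σ p·ln(p/q).
  0.04·ln(0.04/0.15) = -0.05287
  0.52·ln(0.52/0.02) = 1.69421
  0.27·ln(0.27/0.04) = 0.51558
  0.17·ln(0.17/0.79) = -0.26116
D(P‖Q) = 1.8958 nats.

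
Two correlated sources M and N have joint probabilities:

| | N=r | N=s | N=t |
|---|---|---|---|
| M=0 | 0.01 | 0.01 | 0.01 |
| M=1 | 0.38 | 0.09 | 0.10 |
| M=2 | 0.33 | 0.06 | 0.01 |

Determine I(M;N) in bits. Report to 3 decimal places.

Marginals: p(M) = (0.0300, 0.5700, 0.4000), p(N) = (0.7200, 0.1600, 0.1200).
I(M;N) = Σ p(x,y)·log₂[p(x,y)/(p(x)p(y))].
  (0,r): 0.01·log₂(0.4630) = -0.0111
  (0,s): 0.01·log₂(2.0833) = 0.0106
  (0,t): 0.01·log₂(2.7778) = 0.0147
  (1,r): 0.38·log₂(0.9259) = -0.0422
  (1,s): 0.09·log₂(0.9868) = -0.0017
  (1,t): 0.10·log₂(1.4620) = 0.0548
  (2,r): 0.33·log₂(1.1458) = 0.0648
  (2,s): 0.06·log₂(0.9375) = -0.0056
  (2,t): 0.01·log₂(0.2083) = -0.0226
Sum = 0.062 bits.

0.062 bits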